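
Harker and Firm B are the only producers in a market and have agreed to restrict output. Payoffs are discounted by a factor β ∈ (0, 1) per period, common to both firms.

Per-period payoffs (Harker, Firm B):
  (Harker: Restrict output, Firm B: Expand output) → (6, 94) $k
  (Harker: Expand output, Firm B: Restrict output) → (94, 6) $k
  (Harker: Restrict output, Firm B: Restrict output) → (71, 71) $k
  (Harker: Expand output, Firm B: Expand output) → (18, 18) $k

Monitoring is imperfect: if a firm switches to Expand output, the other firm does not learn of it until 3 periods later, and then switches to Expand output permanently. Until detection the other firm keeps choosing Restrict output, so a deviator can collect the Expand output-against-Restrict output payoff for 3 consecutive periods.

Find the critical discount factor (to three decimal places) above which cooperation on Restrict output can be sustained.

0.671

Deviating for the 3 undetected periods gains 94−71 = 23 per period over cooperation, then loses 71−18 = 53 per period forever once punishment starts.
Gain: 23(1 + β + … + β^2); loss: 53·β^3/(1−β).
No profitable deviation ⇔ 23(1−β^3) ≤ 53·β^3, i.e. β^3 ≥ 23/(23+53) = 23/76.
Hence β ≥ (23/76)^(1/3) ≈ 0.671.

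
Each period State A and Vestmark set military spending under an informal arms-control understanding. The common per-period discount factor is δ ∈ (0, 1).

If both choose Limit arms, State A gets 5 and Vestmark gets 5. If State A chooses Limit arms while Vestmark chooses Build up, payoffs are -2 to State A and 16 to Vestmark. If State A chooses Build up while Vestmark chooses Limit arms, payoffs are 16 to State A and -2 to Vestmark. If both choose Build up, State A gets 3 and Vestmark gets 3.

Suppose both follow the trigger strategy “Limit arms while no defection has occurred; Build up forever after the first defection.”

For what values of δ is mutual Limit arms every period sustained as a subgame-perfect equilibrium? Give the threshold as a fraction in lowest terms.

11/13

Under grim trigger the critical discount factor is (T−C)/(T−P) with T = 16, C = 5, P = 3.
δ* = (16−5)/(16−3) = 11/13.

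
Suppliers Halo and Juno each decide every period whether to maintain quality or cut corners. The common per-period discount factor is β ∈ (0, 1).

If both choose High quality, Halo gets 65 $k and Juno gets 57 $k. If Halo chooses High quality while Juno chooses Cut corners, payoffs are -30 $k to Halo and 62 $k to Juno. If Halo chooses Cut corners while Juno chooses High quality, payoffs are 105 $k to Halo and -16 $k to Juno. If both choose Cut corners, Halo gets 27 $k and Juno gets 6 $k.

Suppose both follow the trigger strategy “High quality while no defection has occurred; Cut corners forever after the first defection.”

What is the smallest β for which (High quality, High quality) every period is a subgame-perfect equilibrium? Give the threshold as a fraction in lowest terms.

20/39

Halo's threshold: (105−65)/(105−27) = 20/39.
Juno's threshold: (62−57)/(62−6) = 5/56.
20/39 > 5/56, so Halo binds and β* = 20/39.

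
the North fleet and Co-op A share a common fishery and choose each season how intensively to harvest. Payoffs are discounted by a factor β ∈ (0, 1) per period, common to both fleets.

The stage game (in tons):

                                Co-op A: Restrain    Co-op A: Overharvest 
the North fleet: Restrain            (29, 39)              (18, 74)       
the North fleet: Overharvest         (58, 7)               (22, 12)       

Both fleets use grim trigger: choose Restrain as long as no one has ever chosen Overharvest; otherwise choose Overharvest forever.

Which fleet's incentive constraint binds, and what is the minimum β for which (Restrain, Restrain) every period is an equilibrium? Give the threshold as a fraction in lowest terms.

For the North fleet: deviation gain 58−29 = 29, per-period punishment loss 29−22 = 7. IC gives β ≥ 29/36.
For Co-op A: gain 35, loss 27 per period, so β ≥ 35/62.
The tighter constraint is the North fleet's, so cooperation needs β ≥ 29/36.

the North fleet; β ≥ 29/36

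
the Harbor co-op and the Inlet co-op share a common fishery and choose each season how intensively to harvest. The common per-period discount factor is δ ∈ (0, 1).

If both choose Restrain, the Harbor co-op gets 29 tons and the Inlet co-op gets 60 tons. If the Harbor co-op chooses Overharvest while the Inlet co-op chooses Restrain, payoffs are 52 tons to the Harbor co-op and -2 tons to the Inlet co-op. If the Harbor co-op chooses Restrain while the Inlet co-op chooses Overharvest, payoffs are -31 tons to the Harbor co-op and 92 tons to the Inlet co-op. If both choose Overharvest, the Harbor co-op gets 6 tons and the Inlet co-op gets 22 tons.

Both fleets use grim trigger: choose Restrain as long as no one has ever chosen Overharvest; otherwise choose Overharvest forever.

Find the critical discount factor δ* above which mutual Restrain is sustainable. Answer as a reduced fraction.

1/2

the Harbor co-op's threshold: (52−29)/(52−6) = 1/2.
the Inlet co-op's threshold: (92−60)/(92−22) = 16/35.
1/2 > 16/35, so the Harbor co-op binds and δ* = 1/2.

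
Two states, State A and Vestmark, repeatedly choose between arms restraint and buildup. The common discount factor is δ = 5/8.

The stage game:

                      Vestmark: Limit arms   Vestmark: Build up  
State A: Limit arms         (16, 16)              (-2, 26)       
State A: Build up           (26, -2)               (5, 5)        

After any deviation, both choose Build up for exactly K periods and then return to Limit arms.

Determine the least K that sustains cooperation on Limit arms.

2

Need Σ_{k=1}^{K} δ^k ≥ (26−16)/(16−5) = 0.9091 at δ = 5/8.
At K = 1 the sum is 0.6250 < 0.9091; at K = 2 it is 1.0156 ≥ 0.9091.
So the minimum punishment length is K = 2.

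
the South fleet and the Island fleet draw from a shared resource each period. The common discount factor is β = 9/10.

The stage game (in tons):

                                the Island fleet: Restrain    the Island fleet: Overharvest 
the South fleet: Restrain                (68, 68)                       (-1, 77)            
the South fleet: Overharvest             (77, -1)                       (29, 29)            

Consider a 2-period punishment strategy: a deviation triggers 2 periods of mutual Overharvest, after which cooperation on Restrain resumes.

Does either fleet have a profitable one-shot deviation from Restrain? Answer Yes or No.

IC: β+…+β^2 ≥ (77−68)/(68−29) = 3/13.
At β = 9/10: partial sum = 1.7100 ≥ 0.2308. Cooperation sustainable.

No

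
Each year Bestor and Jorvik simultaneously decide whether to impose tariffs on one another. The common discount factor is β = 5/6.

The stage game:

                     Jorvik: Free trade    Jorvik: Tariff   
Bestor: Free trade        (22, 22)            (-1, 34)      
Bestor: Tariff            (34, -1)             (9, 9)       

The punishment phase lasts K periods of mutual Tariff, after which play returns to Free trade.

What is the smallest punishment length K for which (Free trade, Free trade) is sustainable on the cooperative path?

2

IC: β(1−β^K)/(1−β) ≥ (34−22)/(22−9) = 12/13.
With β = 5/6: need 1 − β^K ≥ 12/13·(1−5/6)/(5/6), i.e. β^K ≤ 0.8154.
Since (5/6)^1 = 0.8333 and (5/6)^2 = 0.6944, the smallest such K is 2.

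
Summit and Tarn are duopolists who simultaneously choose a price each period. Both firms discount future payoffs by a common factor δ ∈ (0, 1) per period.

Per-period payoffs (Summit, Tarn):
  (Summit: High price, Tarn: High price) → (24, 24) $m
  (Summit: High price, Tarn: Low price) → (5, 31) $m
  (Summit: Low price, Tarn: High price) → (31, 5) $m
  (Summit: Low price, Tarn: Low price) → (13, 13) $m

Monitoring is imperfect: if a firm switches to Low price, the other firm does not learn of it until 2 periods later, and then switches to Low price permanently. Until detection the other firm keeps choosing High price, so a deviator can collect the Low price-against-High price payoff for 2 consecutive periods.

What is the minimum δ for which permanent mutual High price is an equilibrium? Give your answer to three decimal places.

The best deviation is to choose Low price for all 2 undetected periods, earning 31 each, then 13 forever once detected.
Deviation value: 31(1−δ^2)/(1−δ) + 13δ^2/(1−δ); cooperation value: 24/(1−δ).
IC: 24 ≥ 31(1−δ^2) + 13δ^2 = 31 − 18δ^2.
So δ^2 ≥ 7/18, giving δ ≥ (7/18)^(1/2) ≈ 0.624.

0.624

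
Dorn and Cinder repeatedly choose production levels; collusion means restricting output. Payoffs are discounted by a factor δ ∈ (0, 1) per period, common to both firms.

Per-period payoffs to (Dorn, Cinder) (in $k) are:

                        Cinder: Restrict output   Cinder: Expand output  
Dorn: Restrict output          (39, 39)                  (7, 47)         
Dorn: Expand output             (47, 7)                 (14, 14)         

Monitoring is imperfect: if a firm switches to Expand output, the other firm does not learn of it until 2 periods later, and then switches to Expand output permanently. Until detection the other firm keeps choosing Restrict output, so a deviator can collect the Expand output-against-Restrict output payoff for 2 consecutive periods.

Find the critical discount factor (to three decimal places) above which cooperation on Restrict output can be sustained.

0.492

A deviator earns 47 for 2 periods, then 14 forever; cooperating earns 39 forever. Multiplying the IC by (1−δ):
39 ≥ 47(1−δ^2) + 14δ^2, so 33·δ^2 ≥ 8 and δ^2 ≥ 8/33.
δ ≥ (8/33)^(1/2) ≈ 0.492.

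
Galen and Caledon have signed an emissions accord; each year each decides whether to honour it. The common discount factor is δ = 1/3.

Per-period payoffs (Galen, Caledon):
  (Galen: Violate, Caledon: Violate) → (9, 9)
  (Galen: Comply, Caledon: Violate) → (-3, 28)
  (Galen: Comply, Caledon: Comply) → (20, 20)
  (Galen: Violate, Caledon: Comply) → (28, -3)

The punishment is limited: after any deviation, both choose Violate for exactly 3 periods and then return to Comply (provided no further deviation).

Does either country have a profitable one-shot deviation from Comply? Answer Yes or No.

Yes

Comparing payoff streams over the 4 periods until play realigns: cooperate → 20(1+δ+…+δ^3); deviate → 28 + 9(δ+…+δ^3).
Cooperation is sustained iff (20−9)(δ+…+δ^3) ≥ 28−20.
δ+…+δ^3 = 1/3·(1−(1/3)^3)/(1−1/3) = 0.4815, and (28−20)/(20−9) = 0.7273.
0.4815 < 0.7273, so cooperation is not sustainable.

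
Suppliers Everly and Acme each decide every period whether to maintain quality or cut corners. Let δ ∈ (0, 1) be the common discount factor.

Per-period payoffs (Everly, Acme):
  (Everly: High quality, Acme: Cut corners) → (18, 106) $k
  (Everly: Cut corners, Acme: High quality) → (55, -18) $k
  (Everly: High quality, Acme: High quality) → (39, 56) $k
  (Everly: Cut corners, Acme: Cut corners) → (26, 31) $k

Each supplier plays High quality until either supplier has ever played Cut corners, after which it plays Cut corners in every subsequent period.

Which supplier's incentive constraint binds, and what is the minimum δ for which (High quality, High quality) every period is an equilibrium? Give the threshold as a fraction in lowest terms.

Everly: cooperation gives 39 each period; deviation gives 55 once then 26 forever.
  39/(1−δ) ≥ 55 + 26δ/(1−δ) ⇒ δ ≥ 16/29.
Acme: cooperation gives 56 each period; deviation gives 106 once then 31 forever.
  δ ≥ 50/75 = 2/3.
Both must hold, so the binding constraint is Acme's: δ ≥ 2/3.

Acme; δ ≥ 2/3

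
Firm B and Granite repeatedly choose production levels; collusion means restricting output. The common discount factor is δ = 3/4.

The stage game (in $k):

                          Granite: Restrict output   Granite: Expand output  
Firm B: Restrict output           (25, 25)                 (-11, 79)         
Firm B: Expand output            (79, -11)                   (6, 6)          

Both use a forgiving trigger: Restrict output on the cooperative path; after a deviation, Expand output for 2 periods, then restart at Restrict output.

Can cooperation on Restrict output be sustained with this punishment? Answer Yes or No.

Comparing payoff streams over the 3 periods until play realigns: cooperate → 25(1+δ+…+δ^2); deviate → 79 + 6(δ+…+δ^2).
Cooperation is sustained iff (25−6)(δ+…+δ^2) ≥ 79−25.
δ+…+δ^2 = 3/4·(1−(3/4)^2)/(1−3/4) = 1.3125, and (79−25)/(25−6) = 2.8421.
1.3125 < 2.8421, so cooperation is not sustainable.

No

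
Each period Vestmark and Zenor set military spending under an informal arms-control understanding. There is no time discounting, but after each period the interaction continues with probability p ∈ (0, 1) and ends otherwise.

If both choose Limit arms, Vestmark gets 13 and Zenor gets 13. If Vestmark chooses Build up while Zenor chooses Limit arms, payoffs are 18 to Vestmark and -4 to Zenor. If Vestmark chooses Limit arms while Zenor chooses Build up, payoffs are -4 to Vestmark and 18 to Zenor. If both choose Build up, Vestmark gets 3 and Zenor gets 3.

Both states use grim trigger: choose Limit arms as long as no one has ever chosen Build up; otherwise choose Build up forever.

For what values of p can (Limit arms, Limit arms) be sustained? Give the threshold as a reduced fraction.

1/3

With no time discounting, the continuation probability p plays the role of the discount factor.
Grim-trigger IC: 13/(1−p) ≥ 18 + 3p/(1−p) ⇒ p ≥ (18−13)/(18−3) = 1/3.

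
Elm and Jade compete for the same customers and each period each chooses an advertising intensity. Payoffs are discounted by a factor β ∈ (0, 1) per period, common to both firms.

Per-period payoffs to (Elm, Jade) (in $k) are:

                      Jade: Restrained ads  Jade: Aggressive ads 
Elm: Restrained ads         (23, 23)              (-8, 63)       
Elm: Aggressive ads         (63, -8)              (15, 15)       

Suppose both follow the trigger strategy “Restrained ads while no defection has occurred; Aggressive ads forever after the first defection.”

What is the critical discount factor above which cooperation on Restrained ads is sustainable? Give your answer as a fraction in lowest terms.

5/6

Cooperation forever yields 23 each period: 23/(1−β).
Deviating yields 63 once, then 15 forever: 63 + 15β/(1−β).
No profitable deviation requires 23/(1−β) ≥ 63 + 15β/(1−β).
Multiplying by (1−β): 23 ≥ 63(1−β) + 15β = 63 − 48β.
So 48β ≥ 40, i.e. β ≥ 40/48 = 5/6.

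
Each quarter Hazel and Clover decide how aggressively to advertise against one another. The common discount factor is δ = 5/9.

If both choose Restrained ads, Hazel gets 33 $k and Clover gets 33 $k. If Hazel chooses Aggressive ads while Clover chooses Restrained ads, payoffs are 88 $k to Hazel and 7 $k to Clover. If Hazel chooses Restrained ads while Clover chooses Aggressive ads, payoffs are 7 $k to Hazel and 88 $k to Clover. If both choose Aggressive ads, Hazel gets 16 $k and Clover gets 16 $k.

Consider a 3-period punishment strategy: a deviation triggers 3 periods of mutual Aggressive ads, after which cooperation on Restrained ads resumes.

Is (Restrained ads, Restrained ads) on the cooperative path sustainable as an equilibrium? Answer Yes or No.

No

A one-shot deviation gives 88 now, then 16 for 3 periods, then back to 33.
Gain from deviating: (88−33) today; loss: (33−16) in each of the next 3 periods.
No-deviation condition: (33−16)(δ+…+δ^3) ≥ 88−33, i.e. δ+…+δ^3 ≥ 55/17.
At δ = 5/9: δ+…+δ^3 = 1.0357 < 3.2353.
So cooperation is not sustainable.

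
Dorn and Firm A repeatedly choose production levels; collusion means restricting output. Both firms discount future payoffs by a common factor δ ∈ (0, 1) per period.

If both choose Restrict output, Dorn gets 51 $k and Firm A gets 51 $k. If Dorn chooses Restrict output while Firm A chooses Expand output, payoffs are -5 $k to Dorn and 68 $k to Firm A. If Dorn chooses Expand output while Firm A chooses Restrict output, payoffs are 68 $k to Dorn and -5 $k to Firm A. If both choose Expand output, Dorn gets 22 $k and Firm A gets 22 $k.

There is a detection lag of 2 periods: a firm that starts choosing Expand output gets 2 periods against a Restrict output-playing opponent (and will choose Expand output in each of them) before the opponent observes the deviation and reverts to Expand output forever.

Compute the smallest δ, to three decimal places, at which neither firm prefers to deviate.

0.608

Deviating for the 2 undetected periods gains 68−51 = 17 per period over cooperation, then loses 51−22 = 29 per period forever once punishment starts.
Gain: 17(1 + δ + … + δ^1); loss: 29·δ^2/(1−δ).
No profitable deviation ⇔ 17(1−δ^2) ≤ 29·δ^2, i.e. δ^2 ≥ 17/(17+29) = 17/46.
Hence δ ≥ (17/46)^(1/2) ≈ 0.608.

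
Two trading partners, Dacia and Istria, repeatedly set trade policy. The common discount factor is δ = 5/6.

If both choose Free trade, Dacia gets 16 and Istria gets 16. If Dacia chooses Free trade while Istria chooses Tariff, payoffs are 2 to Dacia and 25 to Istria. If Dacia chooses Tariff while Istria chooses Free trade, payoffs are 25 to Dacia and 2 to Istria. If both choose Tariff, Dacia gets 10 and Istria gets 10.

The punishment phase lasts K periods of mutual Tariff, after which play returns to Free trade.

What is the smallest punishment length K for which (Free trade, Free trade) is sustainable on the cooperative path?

No profitable deviation requires (16−10)(δ+…+δ^K) ≥ 25−16, i.e. δ+…+δ^K ≥ 3/2 ≈ 1.5000.
With δ = 5/6, the partial sums are K=1: 0.8333, K=2: 1.5278.
K = 2 is the first length at which the sum reaches 1.5000.

2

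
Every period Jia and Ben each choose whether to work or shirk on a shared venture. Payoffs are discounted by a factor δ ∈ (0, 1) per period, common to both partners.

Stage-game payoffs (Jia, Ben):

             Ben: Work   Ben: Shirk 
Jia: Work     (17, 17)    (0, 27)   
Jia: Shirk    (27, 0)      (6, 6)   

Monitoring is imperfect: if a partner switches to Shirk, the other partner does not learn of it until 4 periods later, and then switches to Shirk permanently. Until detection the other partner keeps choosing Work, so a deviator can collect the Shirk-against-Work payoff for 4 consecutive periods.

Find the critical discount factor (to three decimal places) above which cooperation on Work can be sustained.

The best deviation is to choose Shirk for all 4 undetected periods, earning 27 each, then 6 forever once detected.
Deviation value: 27(1−δ^4)/(1−δ) + 6δ^4/(1−δ); cooperation value: 17/(1−δ).
IC: 17 ≥ 27(1−δ^4) + 6δ^4 = 27 − 21δ^4.
So δ^4 ≥ 10/21, giving δ ≥ (10/21)^(1/4) ≈ 0.831.

0.831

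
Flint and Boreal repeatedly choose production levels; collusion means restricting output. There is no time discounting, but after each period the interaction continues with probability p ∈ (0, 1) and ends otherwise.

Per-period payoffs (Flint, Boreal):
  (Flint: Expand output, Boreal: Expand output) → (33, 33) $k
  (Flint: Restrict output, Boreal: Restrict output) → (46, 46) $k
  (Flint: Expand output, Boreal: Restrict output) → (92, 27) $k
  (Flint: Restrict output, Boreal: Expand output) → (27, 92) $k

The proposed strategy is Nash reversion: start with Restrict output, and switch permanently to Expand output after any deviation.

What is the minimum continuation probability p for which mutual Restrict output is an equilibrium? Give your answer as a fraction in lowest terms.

46/59

With no time discounting, the continuation probability p plays the role of the discount factor.
Grim-trigger IC: 46/(1−p) ≥ 92 + 33p/(1−p) ⇒ p ≥ (92−46)/(92−33) = 46/59.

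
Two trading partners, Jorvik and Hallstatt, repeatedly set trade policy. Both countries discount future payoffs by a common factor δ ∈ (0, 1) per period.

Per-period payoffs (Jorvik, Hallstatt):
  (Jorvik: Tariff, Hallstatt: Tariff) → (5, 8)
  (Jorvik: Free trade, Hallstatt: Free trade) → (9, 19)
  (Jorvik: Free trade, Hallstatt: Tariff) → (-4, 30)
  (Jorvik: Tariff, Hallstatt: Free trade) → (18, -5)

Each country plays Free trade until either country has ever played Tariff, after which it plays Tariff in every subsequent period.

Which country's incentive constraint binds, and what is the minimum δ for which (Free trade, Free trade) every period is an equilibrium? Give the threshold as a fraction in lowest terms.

Jorvik; δ ≥ 9/13

Jorvik's threshold: (18−9)/(18−5) = 9/13.
Hallstatt's threshold: (30−19)/(30−8) = 1/2.
9/13 > 1/2, so Jorvik binds and δ* = 9/13.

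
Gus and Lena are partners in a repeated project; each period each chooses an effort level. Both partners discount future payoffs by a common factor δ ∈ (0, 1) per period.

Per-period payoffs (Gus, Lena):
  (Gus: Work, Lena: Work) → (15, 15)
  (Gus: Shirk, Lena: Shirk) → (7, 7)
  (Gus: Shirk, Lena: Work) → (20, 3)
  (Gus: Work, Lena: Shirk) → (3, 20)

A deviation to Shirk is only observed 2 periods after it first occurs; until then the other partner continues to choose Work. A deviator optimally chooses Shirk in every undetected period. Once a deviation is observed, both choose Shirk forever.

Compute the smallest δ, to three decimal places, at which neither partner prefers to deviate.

The best deviation is to choose Shirk for all 2 undetected periods, earning 20 each, then 7 forever once detected.
Deviation value: 20(1−δ^2)/(1−δ) + 7δ^2/(1−δ); cooperation value: 15/(1−δ).
IC: 15 ≥ 20(1−δ^2) + 7δ^2 = 20 − 13δ^2.
So δ^2 ≥ 5/13, giving δ ≥ (5/13)^(1/2) ≈ 0.620.

0.620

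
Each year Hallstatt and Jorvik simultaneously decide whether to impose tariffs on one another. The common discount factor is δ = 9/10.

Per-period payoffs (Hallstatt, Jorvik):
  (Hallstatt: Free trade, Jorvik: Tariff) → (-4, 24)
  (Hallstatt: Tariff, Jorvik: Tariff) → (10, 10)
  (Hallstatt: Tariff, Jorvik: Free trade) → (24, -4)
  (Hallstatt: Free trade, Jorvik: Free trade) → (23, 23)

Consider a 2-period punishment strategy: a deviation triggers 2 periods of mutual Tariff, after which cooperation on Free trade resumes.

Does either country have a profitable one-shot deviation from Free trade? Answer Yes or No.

No

A one-shot deviation gives 24 now, then 10 for 2 periods, then back to 23.
Gain from deviating: (24−23) today; loss: (23−10) in each of the next 2 periods.
No-deviation condition: (23−10)(δ+…+δ^2) ≥ 24−23, i.e. δ+…+δ^2 ≥ 1/13.
At δ = 9/10: δ+…+δ^2 = 1.7100 ≥ 0.0769.
So cooperation is sustainable.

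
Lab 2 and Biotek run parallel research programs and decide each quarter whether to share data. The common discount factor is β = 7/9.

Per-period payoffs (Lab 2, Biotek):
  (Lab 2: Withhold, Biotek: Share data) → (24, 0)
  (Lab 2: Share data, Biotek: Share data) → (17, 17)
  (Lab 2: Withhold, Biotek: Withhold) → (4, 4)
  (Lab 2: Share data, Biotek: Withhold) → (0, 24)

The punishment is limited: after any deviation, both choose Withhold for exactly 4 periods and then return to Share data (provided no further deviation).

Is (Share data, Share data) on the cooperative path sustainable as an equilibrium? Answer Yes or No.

A one-shot deviation gives 24 now, then 4 for 4 periods, then back to 17.
Gain from deviating: (24−17) today; loss: (17−4) in each of the next 4 periods.
No-deviation condition: (17−4)(β+…+β^4) ≥ 24−17, i.e. β+…+β^4 ≥ 7/13.
At β = 7/9: β+…+β^4 = 2.2192 ≥ 0.5385.
So cooperation is sustainable.

Yes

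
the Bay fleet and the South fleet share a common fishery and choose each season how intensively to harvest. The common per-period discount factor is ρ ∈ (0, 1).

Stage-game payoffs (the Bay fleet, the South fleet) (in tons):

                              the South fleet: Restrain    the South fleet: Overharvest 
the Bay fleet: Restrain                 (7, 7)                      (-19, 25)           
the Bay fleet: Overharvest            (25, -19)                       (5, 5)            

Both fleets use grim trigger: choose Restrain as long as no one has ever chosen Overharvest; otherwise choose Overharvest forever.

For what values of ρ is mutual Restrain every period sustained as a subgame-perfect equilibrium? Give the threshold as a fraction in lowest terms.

Cooperation forever yields 7 each period: 7/(1−ρ).
Deviating yields 25 once, then 5 forever: 25 + 5ρ/(1−ρ).
No profitable deviation requires 7/(1−ρ) ≥ 25 + 5ρ/(1−ρ).
Multiplying by (1−ρ): 7 ≥ 25(1−ρ) + 5ρ = 25 − 20ρ.
So 20ρ ≥ 18, i.e. ρ ≥ 18/20 = 9/10.

9/10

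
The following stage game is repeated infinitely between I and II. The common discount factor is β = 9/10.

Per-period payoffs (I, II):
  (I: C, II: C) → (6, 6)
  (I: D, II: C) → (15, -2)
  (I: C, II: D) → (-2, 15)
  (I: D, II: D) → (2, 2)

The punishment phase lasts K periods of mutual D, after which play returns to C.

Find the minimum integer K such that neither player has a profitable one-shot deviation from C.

3

IC: β(1−β^K)/(1−β) ≥ (15−6)/(6−2) = 9/4.
With β = 9/10: need 1 − β^K ≥ 9/4·(1−9/10)/(9/10), i.e. β^K ≤ 0.7500.
Since (9/10)^2 = 0.8100 and (9/10)^3 = 0.7290, the smallest such K is 3.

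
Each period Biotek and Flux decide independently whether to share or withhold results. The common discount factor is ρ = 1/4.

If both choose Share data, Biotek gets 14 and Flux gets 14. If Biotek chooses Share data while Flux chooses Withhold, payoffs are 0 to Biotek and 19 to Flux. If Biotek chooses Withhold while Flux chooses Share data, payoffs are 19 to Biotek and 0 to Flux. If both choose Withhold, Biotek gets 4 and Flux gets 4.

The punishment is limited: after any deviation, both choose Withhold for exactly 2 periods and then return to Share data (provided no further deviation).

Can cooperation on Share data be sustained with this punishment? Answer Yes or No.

No

A one-shot deviation gives 19 now, then 4 for 2 periods, then back to 14.
Gain from deviating: (19−14) today; loss: (14−4) in each of the next 2 periods.
No-deviation condition: (14−4)(ρ+…+ρ^2) ≥ 19−14, i.e. ρ+…+ρ^2 ≥ 1/2.
At ρ = 1/4: ρ+…+ρ^2 = 0.3125 < 0.5000.
So cooperation is not sustainable.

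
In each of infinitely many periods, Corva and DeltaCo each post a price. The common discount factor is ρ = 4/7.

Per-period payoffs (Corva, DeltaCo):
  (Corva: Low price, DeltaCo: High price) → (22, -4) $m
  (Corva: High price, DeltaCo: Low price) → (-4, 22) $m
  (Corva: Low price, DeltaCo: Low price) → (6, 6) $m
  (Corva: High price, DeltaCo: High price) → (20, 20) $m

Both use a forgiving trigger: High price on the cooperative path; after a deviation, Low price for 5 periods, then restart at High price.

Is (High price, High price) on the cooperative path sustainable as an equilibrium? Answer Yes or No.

IC: ρ+…+ρ^5 ≥ (22−20)/(20−6) = 1/7.
At ρ = 4/7: partial sum = 1.2521 ≥ 0.1429. Cooperation sustainable.

Yes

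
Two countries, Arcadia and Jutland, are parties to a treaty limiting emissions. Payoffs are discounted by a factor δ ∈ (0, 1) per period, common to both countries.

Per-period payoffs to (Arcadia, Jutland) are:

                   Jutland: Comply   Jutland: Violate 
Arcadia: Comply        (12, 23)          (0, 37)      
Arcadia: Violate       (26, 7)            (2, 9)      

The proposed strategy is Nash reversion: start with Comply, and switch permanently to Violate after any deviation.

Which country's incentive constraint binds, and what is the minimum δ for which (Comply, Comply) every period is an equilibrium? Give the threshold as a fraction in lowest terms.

Arcadia; δ ≥ 7/12

Arcadia: cooperation gives 12 each period; deviation gives 26 once then 2 forever.
  12/(1−δ) ≥ 26 + 2δ/(1−δ) ⇒ δ ≥ 14/24 = 7/12.
Jutland: cooperation gives 23 each period; deviation gives 37 once then 9 forever.
  δ ≥ 14/28 = 1/2.
Both must hold, so the binding constraint is Arcadia's: δ ≥ 7/12.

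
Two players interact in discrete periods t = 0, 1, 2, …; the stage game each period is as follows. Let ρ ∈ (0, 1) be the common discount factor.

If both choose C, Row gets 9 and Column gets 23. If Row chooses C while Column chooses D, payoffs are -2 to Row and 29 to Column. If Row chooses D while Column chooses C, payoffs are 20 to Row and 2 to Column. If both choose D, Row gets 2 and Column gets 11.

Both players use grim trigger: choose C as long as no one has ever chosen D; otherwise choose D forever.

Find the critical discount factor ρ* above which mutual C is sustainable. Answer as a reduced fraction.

Row's threshold: (20−9)/(20−2) = 11/18.
Column's threshold: (29−23)/(29−11) = 1/3.
11/18 > 1/3, so Row binds and ρ* = 11/18.

11/18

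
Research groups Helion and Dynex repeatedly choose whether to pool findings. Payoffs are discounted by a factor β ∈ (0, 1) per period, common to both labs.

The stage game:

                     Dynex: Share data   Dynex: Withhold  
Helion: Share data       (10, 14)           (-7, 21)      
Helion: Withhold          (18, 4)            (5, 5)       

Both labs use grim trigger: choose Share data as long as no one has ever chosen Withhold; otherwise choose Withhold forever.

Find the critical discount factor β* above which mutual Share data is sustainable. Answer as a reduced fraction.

Helion: cooperation gives 10 each period; deviation gives 18 once then 5 forever.
  10/(1−β) ≥ 18 + 5β/(1−β) ⇒ β ≥ 8/13.
Dynex: cooperation gives 14 each period; deviation gives 21 once then 5 forever.
  β ≥ 7/16.
Both must hold, so the binding constraint is Helion's: β ≥ 8/13.

8/13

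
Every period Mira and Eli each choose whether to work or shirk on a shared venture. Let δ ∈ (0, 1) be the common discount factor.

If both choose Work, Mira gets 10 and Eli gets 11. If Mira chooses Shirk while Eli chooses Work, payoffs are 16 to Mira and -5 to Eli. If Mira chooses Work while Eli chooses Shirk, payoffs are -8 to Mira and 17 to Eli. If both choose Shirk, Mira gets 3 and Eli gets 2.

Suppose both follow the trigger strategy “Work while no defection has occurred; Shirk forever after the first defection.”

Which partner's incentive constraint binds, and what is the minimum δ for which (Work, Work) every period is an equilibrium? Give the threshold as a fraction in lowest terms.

Mira; δ ≥ 6/13

Mira: cooperation gives 10 each period; deviation gives 16 once then 3 forever.
  10/(1−δ) ≥ 16 + 3δ/(1−δ) ⇒ δ ≥ 6/13.
Eli: cooperation gives 11 each period; deviation gives 17 once then 2 forever.
  δ ≥ 6/15 = 2/5.
Both must hold, so the binding constraint is Mira's: δ ≥ 6/13.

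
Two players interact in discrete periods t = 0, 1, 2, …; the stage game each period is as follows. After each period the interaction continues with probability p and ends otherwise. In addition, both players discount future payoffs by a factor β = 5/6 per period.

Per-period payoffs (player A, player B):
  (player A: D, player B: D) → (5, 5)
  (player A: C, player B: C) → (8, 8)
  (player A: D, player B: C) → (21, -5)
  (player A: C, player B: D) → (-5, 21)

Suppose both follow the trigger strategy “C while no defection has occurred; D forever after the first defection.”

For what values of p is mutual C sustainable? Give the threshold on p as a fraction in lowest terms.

39/40

With continuation probability p and discount β, the effective per-period discount factor is βp.
Grim-trigger IC: βp ≥ (21−8)/(21−5) = 13/16.
So p ≥ (13/16)/(5/6) = 39/40.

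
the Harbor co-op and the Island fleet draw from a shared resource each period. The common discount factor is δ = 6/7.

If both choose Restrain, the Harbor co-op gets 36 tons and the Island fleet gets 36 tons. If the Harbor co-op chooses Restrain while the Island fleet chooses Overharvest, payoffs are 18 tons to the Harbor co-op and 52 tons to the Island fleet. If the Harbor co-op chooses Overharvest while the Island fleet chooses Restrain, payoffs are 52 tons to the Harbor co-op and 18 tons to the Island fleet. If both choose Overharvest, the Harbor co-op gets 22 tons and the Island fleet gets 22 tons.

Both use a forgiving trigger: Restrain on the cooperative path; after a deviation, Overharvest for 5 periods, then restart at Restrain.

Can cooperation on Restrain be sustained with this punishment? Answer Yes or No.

Yes

A one-shot deviation gives 52 now, then 22 for 5 periods, then back to 36.
Gain from deviating: (52−36) today; loss: (36−22) in each of the next 5 periods.
No-deviation condition: (36−22)(δ+…+δ^5) ≥ 52−36, i.e. δ+…+δ^5 ≥ 8/7.
At δ = 6/7: δ+…+δ^5 = 3.2240 ≥ 1.1429.
So cooperation is sustainable.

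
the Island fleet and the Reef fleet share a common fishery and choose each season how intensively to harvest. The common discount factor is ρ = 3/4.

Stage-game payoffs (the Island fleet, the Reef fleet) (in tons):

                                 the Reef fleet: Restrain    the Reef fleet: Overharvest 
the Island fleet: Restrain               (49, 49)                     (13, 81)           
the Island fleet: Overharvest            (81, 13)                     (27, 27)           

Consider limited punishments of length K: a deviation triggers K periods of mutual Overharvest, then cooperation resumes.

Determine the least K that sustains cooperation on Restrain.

Need Σ_{k=1}^{K} ρ^k ≥ (81−49)/(49−27) = 1.4545 at ρ = 3/4.
At K = 2 the sum is 1.3125 < 1.4545; at K = 3 it is 1.7344 ≥ 1.4545.
So the minimum punishment length is K = 3.

3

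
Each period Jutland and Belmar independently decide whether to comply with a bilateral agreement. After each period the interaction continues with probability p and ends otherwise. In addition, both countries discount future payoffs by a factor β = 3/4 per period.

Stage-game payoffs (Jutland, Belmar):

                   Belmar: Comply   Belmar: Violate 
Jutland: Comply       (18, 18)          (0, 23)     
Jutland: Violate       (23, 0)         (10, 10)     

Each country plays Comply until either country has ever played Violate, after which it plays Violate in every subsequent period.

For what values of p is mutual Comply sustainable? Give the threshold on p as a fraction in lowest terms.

Expected continuation weight on next period's payoff is β·p = 3/4·p, which plays the role of the discount factor.
Cooperation requires 3/4·p ≥ (23−18)/(23−10) = 5/13, hence p ≥ 20/39.

20/39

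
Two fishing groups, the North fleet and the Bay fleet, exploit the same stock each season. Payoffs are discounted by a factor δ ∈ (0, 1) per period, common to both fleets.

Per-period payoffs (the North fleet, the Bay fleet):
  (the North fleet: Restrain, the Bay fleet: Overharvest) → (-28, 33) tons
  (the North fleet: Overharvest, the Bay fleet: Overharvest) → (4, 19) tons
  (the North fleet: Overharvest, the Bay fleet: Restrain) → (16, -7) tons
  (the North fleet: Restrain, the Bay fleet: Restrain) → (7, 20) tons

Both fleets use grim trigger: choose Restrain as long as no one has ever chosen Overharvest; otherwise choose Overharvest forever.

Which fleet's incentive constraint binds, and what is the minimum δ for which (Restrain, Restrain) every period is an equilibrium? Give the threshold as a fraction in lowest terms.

the Bay fleet; δ ≥ 13/14

For the North fleet: deviation gain 16−7 = 9, per-period punishment loss 7−4 = 3. IC gives δ ≥ 9/12 = 3/4.
For the Bay fleet: gain 13, loss 1 per period, so δ ≥ 13/14.
The tighter constraint is the Bay fleet's, so cooperation needs δ ≥ 13/14.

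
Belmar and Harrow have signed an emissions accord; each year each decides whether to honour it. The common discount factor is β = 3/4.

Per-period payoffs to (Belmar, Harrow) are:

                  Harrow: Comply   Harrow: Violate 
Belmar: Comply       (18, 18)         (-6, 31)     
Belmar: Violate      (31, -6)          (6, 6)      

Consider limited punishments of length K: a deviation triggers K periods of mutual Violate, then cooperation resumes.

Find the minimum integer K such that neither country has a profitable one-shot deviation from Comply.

No profitable deviation requires (18−6)(β+…+β^K) ≥ 31−18, i.e. β+…+β^K ≥ 13/12 ≈ 1.0833.
With β = 3/4, the partial sums are K=1: 0.7500, K=2: 1.3125.
K = 2 is the first length at which the sum reaches 1.0833.

2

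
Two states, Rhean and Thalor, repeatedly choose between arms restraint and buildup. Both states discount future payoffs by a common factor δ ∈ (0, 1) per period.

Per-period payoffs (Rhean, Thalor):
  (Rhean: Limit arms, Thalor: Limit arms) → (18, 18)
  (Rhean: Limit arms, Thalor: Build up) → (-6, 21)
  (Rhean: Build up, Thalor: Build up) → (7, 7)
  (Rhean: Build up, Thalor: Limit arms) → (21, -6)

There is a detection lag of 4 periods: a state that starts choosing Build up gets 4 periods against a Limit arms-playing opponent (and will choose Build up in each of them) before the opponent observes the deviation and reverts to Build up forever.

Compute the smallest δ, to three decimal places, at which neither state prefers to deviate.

The best deviation is to choose Build up for all 4 undetected periods, earning 21 each, then 7 forever once detected.
Deviation value: 21(1−δ^4)/(1−δ) + 7δ^4/(1−δ); cooperation value: 18/(1−δ).
IC: 18 ≥ 21(1−δ^4) + 7δ^4 = 21 − 14δ^4.
So δ^4 ≥ 3/14, giving δ ≥ (3/14)^(1/4) ≈ 0.680.

0.680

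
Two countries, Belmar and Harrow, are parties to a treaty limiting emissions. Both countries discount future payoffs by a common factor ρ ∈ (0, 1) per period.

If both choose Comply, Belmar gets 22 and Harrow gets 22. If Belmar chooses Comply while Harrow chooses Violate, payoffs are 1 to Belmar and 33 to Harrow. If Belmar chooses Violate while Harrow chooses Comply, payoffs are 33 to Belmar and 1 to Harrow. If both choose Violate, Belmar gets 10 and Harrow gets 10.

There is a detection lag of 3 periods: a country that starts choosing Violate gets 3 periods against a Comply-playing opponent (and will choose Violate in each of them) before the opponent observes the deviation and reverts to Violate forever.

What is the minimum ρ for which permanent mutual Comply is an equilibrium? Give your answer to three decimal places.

0.782

Deviating for the 3 undetected periods gains 33−22 = 11 per period over cooperation, then loses 22−10 = 12 per period forever once punishment starts.
Gain: 11(1 + ρ + … + ρ^2); loss: 12·ρ^3/(1−ρ).
No profitable deviation ⇔ 11(1−ρ^3) ≤ 12·ρ^3, i.e. ρ^3 ≥ 11/(11+12) = 11/23.
Hence ρ ≥ (11/23)^(1/3) ≈ 0.782.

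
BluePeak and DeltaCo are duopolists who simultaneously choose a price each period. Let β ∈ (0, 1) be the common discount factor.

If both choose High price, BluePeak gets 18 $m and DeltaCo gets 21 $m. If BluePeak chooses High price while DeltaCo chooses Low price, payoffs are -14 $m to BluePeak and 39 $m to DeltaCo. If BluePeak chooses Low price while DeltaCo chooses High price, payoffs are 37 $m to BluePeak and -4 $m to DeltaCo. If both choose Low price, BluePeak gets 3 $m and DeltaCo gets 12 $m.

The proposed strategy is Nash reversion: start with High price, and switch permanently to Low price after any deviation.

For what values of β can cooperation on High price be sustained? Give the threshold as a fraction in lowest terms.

BluePeak: cooperation gives 18 each period; deviation gives 37 once then 3 forever.
  18/(1−β) ≥ 37 + 3β/(1−β) ⇒ β ≥ 19/34.
DeltaCo: cooperation gives 21 each period; deviation gives 39 once then 12 forever.
  β ≥ 18/27 = 2/3.
Both must hold, so the binding constraint is DeltaCo's: β ≥ 2/3.

2/3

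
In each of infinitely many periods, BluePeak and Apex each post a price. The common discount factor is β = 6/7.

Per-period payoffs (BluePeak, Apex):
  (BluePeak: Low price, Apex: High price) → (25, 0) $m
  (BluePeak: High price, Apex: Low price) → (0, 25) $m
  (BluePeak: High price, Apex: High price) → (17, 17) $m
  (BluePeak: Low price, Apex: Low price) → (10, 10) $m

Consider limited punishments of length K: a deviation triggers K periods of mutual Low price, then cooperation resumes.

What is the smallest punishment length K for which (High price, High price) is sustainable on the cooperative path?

2

Need Σ_{k=1}^{K} β^k ≥ (25−17)/(17−10) = 1.1429 at β = 6/7.
At K = 1 the sum is 0.8571 < 1.1429; at K = 2 it is 1.5918 ≥ 1.1429.
So the minimum punishment length is K = 2.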